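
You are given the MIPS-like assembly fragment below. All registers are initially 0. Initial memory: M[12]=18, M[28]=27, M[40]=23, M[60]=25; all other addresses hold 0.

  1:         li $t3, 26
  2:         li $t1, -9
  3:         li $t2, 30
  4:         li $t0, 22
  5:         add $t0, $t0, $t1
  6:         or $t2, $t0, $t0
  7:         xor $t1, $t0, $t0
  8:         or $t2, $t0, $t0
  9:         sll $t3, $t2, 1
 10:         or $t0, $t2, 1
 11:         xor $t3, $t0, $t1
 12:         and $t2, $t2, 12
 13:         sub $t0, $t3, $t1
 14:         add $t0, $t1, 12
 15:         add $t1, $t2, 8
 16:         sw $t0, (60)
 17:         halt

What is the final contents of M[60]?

after li $t3, 26: $t3=26
after li $t1, -9: $t1=-9
after li $t2, 30: $t2=30
after li $t0, 22: $t0=22
after add $t0, $t0, $t1: $t0=22+(-9)=13
after or $t2, $t0, $t0: $t2=13|13=13
after xor $t1, $t0, $t0: $t1=13^13=0
after or $t2, $t0, $t0: $t2=13|13=13
after sll $t3, $t2, 1: $t3=13<<1=26
after or $t0, $t2, 1: $t0=13|1=13
after xor $t3, $t0, $t1: $t3=13^0=13
after and $t2, $t2, 12: $t2=13&12=12
after sub $t0, $t3, $t1: $t0=13-0=13
after add $t0, $t1, 12: $t0=0+12=12
after add $t1, $t2, 8: $t1=12+8=20
sw $t0, (60) → M[60]=12
halt.

12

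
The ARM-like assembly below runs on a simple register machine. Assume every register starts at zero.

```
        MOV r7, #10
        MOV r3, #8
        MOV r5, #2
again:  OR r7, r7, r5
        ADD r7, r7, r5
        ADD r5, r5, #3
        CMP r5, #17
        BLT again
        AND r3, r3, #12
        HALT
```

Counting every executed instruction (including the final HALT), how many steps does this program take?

30

MOV r7, #10 → r7=10
MOV r3, #8 → r3=8
MOV r5, #2 → r5=2
OR r7, r7, r5 → r7=10|2=10
ADD r7, r7, r5 → r7=10+2=12
ADD r5, r5, #3 → r5=2+3=5
CMP r5, #17  (cmp 5,17)
BLT again: taken
OR r7, r7, r5 → r7=12|5=13
ADD r7, r7, r5 → r7=13+5=18
ADD r5, r5, #3 → r5=5+3=8
CMP r5, #17  (cmp 8,17)
BLT again: taken
OR r7, r7, r5 → r7=18|8=26
ADD r7, r7, r5 → r7=26+8=34
ADD r5, r5, #3 → r5=8+3=11
CMP r5, #17  (cmp 11,17)
BLT again: taken
OR r7, r7, r5 → r7=34|11=43
ADD r7, r7, r5 → r7=43+11=54
ADD r5, r5, #3 → r5=11+3=14
CMP r5, #17  (cmp 14,17)
BLT again: taken
OR r7, r7, r5 → r7=54|14=62
ADD r7, r7, r5 → r7=62+14=76
ADD r5, r5, #3 → r5=14+3=17
CMP r5, #17  (cmp 17,17)
BLT again: not taken
AND r3, r3, #12 → r3=8&12=8
halt.
Total executed instructions: 30.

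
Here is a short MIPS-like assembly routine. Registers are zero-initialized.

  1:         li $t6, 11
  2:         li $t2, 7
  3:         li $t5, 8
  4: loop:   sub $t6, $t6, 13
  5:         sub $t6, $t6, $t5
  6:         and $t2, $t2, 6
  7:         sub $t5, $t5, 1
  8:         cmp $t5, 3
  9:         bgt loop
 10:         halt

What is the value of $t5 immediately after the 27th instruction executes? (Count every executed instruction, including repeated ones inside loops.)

4

li $t6, 11 → $t6=11
li $t2, 7 → $t2=7
li $t5, 8 → $t5=8
sub $t6, $t6, 13 → $t6=11-13=-2
sub $t6, $t6, $t5 → $t6=(-2)-8=-10
and $t2, $t2, 6 → $t2=7&6=6
sub $t5, $t5, 1 → $t5=8-1=7
cmp $t5, 3  (cmp 7,3)
bgt loop: taken
sub $t6, $t6, 13 → $t6=(-10)-13=-23
sub $t6, $t6, $t5 → $t6=(-23)-7=-30
and $t2, $t2, 6 → $t2=6&6=6
sub $t5, $t5, 1 → $t5=7-1=6
cmp $t5, 3  (cmp 6,3)
bgt loop: taken
sub $t6, $t6, 13 → $t6=(-30)-13=-43
sub $t6, $t6, $t5 → $t6=(-43)-6=-49
and $t2, $t2, 6 → $t2=6&6=6
sub $t5, $t5, 1 → $t5=6-1=5
cmp $t5, 3  (cmp 5,3)
bgt loop: taken
sub $t6, $t6, 13 → $t6=(-49)-13=-62
sub $t6, $t6, $t5 → $t6=(-62)-5=-67
and $t2, $t2, 6 → $t2=6&6=6
sub $t5, $t5, 1 → $t5=5-1=4
cmp $t5, 3  (cmp 4,3)
bgt loop: taken
After step 27: $t5 = 4.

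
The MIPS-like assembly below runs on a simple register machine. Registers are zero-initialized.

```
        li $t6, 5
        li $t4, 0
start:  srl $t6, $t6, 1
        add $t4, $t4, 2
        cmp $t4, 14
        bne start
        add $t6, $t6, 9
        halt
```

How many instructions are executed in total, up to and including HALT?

li $t6, 5 → $t6=5
li $t4, 0 → $t4=0
srl $t6, $t6, 1 → $t6=5>>1=2
add $t4, $t4, 2 → $t4=0+2=2
cmp $t4, 14  (cmp 2,14)
bne start: taken
srl $t6, $t6, 1 → $t6=2>>1=1
add $t4, $t4, 2 → $t4=2+2=4
cmp $t4, 14  (cmp 4,14)
bne start: taken
srl $t6, $t6, 1 → $t6=1>>1=0
add $t4, $t4, 2 → $t4=4+2=6
cmp $t4, 14  (cmp 6,14)
bne start: taken
srl $t6, $t6, 1 → $t6=0>>1=0
add $t4, $t4, 2 → $t4=6+2=8
cmp $t4, 14  (cmp 8,14)
bne start: taken
srl $t6, $t6, 1 → $t6=0>>1=0
add $t4, $t4, 2 → $t4=8+2=10
cmp $t4, 14  (cmp 10,14)
bne start: taken
srl $t6, $t6, 1 → $t6=0>>1=0
add $t4, $t4, 2 → $t4=10+2=12
cmp $t4, 14  (cmp 12,14)
bne start: taken
srl $t6, $t6, 1 → $t6=0>>1=0
add $t4, $t4, 2 → $t4=12+2=14
cmp $t4, 14  (cmp 14,14)
bne start: not taken
add $t6, $t6, 9 → $t6=0+9=9
halt.
Total executed instructions: 32.

32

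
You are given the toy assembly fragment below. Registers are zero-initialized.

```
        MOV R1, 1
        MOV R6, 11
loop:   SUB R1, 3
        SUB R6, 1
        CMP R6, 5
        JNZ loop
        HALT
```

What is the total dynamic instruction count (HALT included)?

MOV R1, 1 → R1=1
MOV R6, 11 → R6=11
SUB R1, 3 → R1=1-3=-2
SUB R6, 1 → R6=11-1=10
CMP R6, 5  (cmp 10,5)
JNZ loop: taken
SUB R1, 3 → R1=(-2)-3=-5
SUB R6, 1 → R6=10-1=9
CMP R6, 5  (cmp 9,5)
JNZ loop: taken
SUB R1, 3 → R1=(-5)-3=-8
SUB R6, 1 → R6=9-1=8
CMP R6, 5  (cmp 8,5)
JNZ loop: taken
SUB R1, 3 → R1=(-8)-3=-11
SUB R6, 1 → R6=8-1=7
CMP R6, 5  (cmp 7,5)
JNZ loop: taken
SUB R1, 3 → R1=(-11)-3=-14
SUB R6, 1 → R6=7-1=6
CMP R6, 5  (cmp 6,5)
JNZ loop: taken
SUB R1, 3 → R1=(-14)-3=-17
SUB R6, 1 → R6=6-1=5
CMP R6, 5  (cmp 5,5)
JNZ loop: not taken
halt.
Total executed instructions: 27.

27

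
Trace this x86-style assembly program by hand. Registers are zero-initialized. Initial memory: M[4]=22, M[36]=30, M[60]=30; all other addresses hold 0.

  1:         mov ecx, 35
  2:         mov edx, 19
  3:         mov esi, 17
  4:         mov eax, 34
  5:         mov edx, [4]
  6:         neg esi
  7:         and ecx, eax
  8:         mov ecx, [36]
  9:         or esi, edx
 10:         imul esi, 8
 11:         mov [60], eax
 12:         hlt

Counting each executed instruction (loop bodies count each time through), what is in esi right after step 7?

after mov ecx, 35: ecx=35
after mov edx, 19: edx=19
after mov esi, 17: esi=17
after mov eax, 34: eax=34
after mov edx, [4]: edx=M[4]=22
after neg esi: esi=-(17)=-17
after and ecx, eax: ecx=35&34=34
After step 7: esi = -17.

-17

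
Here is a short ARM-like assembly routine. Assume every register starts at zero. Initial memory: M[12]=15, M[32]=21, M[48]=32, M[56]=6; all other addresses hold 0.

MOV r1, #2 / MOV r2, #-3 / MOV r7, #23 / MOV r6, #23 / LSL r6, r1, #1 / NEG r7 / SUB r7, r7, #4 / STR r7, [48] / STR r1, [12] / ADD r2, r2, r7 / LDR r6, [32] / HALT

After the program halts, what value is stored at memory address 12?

2

r1=2
r2=-3
r7=23
r6=23
r6=2<<1=4
r7=-(23)=-23
r7=(-23)-4=-27
STR r7, [48] → M[48]=-27
STR r1, [12] → M[12]=2
r2=(-3)+(-27)=-30
r6=M[32]=21
halt.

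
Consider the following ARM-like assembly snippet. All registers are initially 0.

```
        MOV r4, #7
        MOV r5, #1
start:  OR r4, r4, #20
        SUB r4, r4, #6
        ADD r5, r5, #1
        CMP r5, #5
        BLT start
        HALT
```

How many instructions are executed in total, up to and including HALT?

23

after MOV r4, #7: r4=7
after MOV r5, #1: r5=1
after OR r4, r4, #20: r4=7|20=23
after SUB r4, r4, #6: r4=23-6=17
after ADD r5, r5, #1: r5=1+1=2
CMP r5, #5  (cmp 2,5)
BLT start: taken
after OR r4, r4, #20: r4=17|20=21
after SUB r4, r4, #6: r4=21-6=15
after ADD r5, r5, #1: r5=2+1=3
CMP r5, #5  (cmp 3,5)
BLT start: taken
after OR r4, r4, #20: r4=15|20=31
after SUB r4, r4, #6: r4=31-6=25
after ADD r5, r5, #1: r5=3+1=4
CMP r5, #5  (cmp 4,5)
BLT start: taken
after OR r4, r4, #20: r4=25|20=29
after SUB r4, r4, #6: r4=29-6=23
after ADD r5, r5, #1: r5=4+1=5
CMP r5, #5  (cmp 5,5)
BLT start: not taken
halt.
Total executed instructions: 23.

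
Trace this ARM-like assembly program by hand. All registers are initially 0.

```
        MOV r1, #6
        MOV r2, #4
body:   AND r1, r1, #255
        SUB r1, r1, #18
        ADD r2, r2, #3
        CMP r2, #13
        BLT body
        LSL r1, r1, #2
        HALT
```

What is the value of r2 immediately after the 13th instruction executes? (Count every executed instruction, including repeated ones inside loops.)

10

r1=6
r2=4
r1=6&255=6
r1=6-18=-12
r2=4+3=7
CMP r2, #13  (cmp 7,13)
BLT body: taken
r1=(-12)&255=244
r1=244-18=226
r2=7+3=10
CMP r2, #13  (cmp 10,13)
BLT body: taken
r1=226&255=226
After step 13: r2 = 10.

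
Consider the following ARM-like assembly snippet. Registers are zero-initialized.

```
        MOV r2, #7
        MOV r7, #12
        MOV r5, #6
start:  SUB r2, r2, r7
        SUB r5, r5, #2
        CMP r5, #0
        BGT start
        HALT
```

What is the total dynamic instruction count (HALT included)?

MOV r2, #7 → r2=7
MOV r7, #12 → r7=12
MOV r5, #6 → r5=6
SUB r2, r2, r7 → r2=7-12=-5
SUB r5, r5, #2 → r5=6-2=4
CMP r5, #0  (cmp 4,0)
BGT start: taken
SUB r2, r2, r7 → r2=(-5)-12=-17
SUB r5, r5, #2 → r5=4-2=2
CMP r5, #0  (cmp 2,0)
BGT start: taken
SUB r2, r2, r7 → r2=(-17)-12=-29
SUB r5, r5, #2 → r5=2-2=0
CMP r5, #0  (cmp 0,0)
BGT start: not taken
halt.
Total executed instructions: 16.

16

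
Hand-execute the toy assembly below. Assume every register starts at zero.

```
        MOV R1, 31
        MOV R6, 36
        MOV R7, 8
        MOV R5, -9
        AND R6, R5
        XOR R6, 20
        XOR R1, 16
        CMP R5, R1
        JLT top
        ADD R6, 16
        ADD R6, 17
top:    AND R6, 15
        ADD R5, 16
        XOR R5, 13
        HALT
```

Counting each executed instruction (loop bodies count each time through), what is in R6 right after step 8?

48

R1=31
R6=36
R7=8
R5=-9
R6=36&(-9)=36
R6=36^20=48
R1=31^16=15
CMP R5, R1  (cmp -9,15)
After step 8: R6 = 48.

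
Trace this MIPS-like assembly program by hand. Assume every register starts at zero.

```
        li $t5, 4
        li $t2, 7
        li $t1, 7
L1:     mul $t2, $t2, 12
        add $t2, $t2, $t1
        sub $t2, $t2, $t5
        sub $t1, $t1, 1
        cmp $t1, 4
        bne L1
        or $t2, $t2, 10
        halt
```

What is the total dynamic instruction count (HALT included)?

23

$t5=4
$t2=7
$t1=7
$t2=7*12=84
$t2=84+7=91
$t2=91-4=87
$t1=7-1=6
cmp $t1, 4  (cmp 6,4)
bne L1: taken
$t2=87*12=1044
$t2=1044+6=1050
$t2=1050-4=1046
$t1=6-1=5
cmp $t1, 4  (cmp 5,4)
bne L1: taken
$t2=1046*12=12552
$t2=12552+5=12557
$t2=12557-4=12553
$t1=5-1=4
cmp $t1, 4  (cmp 4,4)
bne L1: not taken
$t2=12553|10=12555
halt.
Total executed instructions: 23.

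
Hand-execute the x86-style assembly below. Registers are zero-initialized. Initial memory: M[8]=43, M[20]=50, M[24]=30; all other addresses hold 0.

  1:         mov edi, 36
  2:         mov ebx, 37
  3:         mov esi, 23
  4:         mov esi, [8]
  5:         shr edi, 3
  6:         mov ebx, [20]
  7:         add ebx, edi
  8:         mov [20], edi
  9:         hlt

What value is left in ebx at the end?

after mov edi, 36: edi=36
after mov ebx, 37: ebx=37
after mov esi, 23: esi=23
after mov esi, [8]: esi=M[8]=43
after shr edi, 3: edi=36>>3=4
after mov ebx, [20]: ebx=M[20]=50
after add ebx, edi: ebx=50+4=54
mov [20], edi → M[20]=4
halt.

54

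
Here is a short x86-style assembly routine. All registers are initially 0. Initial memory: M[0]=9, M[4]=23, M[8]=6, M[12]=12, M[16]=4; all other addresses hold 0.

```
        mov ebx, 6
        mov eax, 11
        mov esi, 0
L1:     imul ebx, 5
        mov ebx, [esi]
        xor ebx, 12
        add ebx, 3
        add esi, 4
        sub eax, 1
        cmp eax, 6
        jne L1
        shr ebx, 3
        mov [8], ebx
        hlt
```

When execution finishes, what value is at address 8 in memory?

mov ebx, 6 → ebx=6
mov eax, 11 → eax=11
mov esi, 0 → esi=0
imul ebx, 5 → ebx=6*5=30
mov ebx, [esi] → ebx=M[0]=9
xor ebx, 12 → ebx=9^12=5
add ebx, 3 → ebx=5+3=8
add esi, 4 → esi=0+4=4
sub eax, 1 → eax=11-1=10
cmp eax, 6  (cmp 10,6)
jne L1: taken
imul ebx, 5 → ebx=8*5=40
mov ebx, [esi] → ebx=M[4]=23
xor ebx, 12 → ebx=23^12=27
add ebx, 3 → ebx=27+3=30
add esi, 4 → esi=4+4=8
sub eax, 1 → eax=10-1=9
cmp eax, 6  (cmp 9,6)
jne L1: taken
imul ebx, 5 → ebx=30*5=150
mov ebx, [esi] → ebx=M[8]=6
xor ebx, 12 → ebx=6^12=10
add ebx, 3 → ebx=10+3=13
add esi, 4 → esi=8+4=12
sub eax, 1 → eax=9-1=8
cmp eax, 6  (cmp 8,6)
jne L1: taken
imul ebx, 5 → ebx=13*5=65
mov ebx, [esi] → ebx=M[12]=12
xor ebx, 12 → ebx=12^12=0
add ebx, 3 → ebx=0+3=3
add esi, 4 → esi=12+4=16
sub eax, 1 → eax=8-1=7
cmp eax, 6  (cmp 7,6)
jne L1: taken
imul ebx, 5 → ebx=3*5=15
mov ebx, [esi] → ebx=M[16]=4
xor ebx, 12 → ebx=4^12=8
add ebx, 3 → ebx=8+3=11
add esi, 4 → esi=16+4=20
sub eax, 1 → eax=7-1=6
cmp eax, 6  (cmp 6,6)
jne L1: not taken
shr ebx, 3 → ebx=11>>3=1
mov [8], ebx → M[8]=1
halt.

1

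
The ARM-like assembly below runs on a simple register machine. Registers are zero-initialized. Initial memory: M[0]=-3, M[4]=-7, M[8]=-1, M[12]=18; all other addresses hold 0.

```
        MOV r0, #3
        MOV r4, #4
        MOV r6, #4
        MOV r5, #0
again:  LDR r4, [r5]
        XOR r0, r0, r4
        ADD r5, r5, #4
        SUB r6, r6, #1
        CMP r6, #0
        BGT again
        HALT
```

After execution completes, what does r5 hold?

after MOV r0, #3: r0=3
after MOV r4, #4: r4=4
after MOV r6, #4: r6=4
after MOV r5, #0: r5=0
after LDR r4, [r5]: r4=M[0]=-3
after XOR r0, r0, r4: r0=3^(-3)=-2
after ADD r5, r5, #4: r5=0+4=4
after SUB r6, r6, #1: r6=4-1=3
CMP r6, #0  (cmp 3,0)
BGT again: taken
after LDR r4, [r5]: r4=M[4]=-7
after XOR r0, r0, r4: r0=(-2)^(-7)=7
after ADD r5, r5, #4: r5=4+4=8
after SUB r6, r6, #1: r6=3-1=2
CMP r6, #0  (cmp 2,0)
BGT again: taken
after LDR r4, [r5]: r4=M[8]=-1
after XOR r0, r0, r4: r0=7^(-1)=-8
after ADD r5, r5, #4: r5=8+4=12
after SUB r6, r6, #1: r6=2-1=1
CMP r6, #0  (cmp 1,0)
BGT again: taken
after LDR r4, [r5]: r4=M[12]=18
after XOR r0, r0, r4: r0=(-8)^18=-22
after ADD r5, r5, #4: r5=12+4=16
after SUB r6, r6, #1: r6=1-1=0
CMP r6, #0  (cmp 0,0)
BGT again: not taken
halt.

16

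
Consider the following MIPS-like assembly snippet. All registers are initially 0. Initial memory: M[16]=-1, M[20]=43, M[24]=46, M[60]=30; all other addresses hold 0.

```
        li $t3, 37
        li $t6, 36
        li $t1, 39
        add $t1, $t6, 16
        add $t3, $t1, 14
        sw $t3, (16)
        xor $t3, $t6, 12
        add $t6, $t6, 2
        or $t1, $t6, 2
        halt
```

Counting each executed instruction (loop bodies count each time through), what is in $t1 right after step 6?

li $t3, 37 → $t3=37
li $t6, 36 → $t6=36
li $t1, 39 → $t1=39
add $t1, $t6, 16 → $t1=36+16=52
add $t3, $t1, 14 → $t3=52+14=66
sw $t3, (16) → M[16]=66
After step 6: $t1 = 52.

52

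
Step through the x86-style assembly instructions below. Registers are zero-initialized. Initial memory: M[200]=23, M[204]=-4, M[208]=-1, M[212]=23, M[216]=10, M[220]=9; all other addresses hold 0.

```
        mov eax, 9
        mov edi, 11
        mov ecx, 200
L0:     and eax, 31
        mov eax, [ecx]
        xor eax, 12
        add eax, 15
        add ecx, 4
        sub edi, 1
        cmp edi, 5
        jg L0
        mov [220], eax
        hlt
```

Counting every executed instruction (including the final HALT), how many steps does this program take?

mov eax, 9 → eax=9
mov edi, 11 → edi=11
mov ecx, 200 → ecx=200
and eax, 31 → eax=9&31=9
mov eax, [ecx] → eax=M[200]=23
xor eax, 12 → eax=23^12=27
add eax, 15 → eax=27+15=42
add ecx, 4 → ecx=200+4=204
sub edi, 1 → edi=11-1=10
cmp edi, 5  (cmp 10,5)
jg L0: taken
and eax, 31 → eax=42&31=10
mov eax, [ecx] → eax=M[204]=-4
xor eax, 12 → eax=(-4)^12=-16
add eax, 15 → eax=(-16)+15=-1
add ecx, 4 → ecx=204+4=208
sub edi, 1 → edi=10-1=9
cmp edi, 5  (cmp 9,5)
jg L0: taken
and eax, 31 → eax=(-1)&31=31
mov eax, [ecx] → eax=M[208]=-1
xor eax, 12 → eax=(-1)^12=-13
add eax, 15 → eax=(-13)+15=2
add ecx, 4 → ecx=208+4=212
sub edi, 1 → edi=9-1=8
cmp edi, 5  (cmp 8,5)
jg L0: taken
and eax, 31 → eax=2&31=2
mov eax, [ecx] → eax=M[212]=23
xor eax, 12 → eax=23^12=27
add eax, 15 → eax=27+15=42
add ecx, 4 → ecx=212+4=216
sub edi, 1 → edi=8-1=7
cmp edi, 5  (cmp 7,5)
jg L0: taken
and eax, 31 → eax=42&31=10
mov eax, [ecx] → eax=M[216]=10
xor eax, 12 → eax=10^12=6
add eax, 15 → eax=6+15=21
add ecx, 4 → ecx=216+4=220
sub edi, 1 → edi=7-1=6
cmp edi, 5  (cmp 6,5)
jg L0: taken
and eax, 31 → eax=21&31=21
mov eax, [ecx] → eax=M[220]=9
xor eax, 12 → eax=9^12=5
add eax, 15 → eax=5+15=20
add ecx, 4 → ecx=220+4=224
sub edi, 1 → edi=6-1=5
cmp edi, 5  (cmp 5,5)
jg L0: not taken
mov [220], eax → M[220]=20
halt.
Total executed instructions: 53.

53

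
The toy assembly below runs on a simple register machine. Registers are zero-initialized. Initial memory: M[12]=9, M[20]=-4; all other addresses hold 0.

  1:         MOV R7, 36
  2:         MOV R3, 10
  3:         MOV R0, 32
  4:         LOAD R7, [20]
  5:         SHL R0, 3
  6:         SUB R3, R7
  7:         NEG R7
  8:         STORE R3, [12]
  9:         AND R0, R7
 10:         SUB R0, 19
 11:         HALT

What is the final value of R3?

R7=36
R3=10
R0=32
R7=M[20]=-4
R0=32<<3=256
R3=10-(-4)=14
R7=-(-4)=4
STORE R3, [12] → M[12]=14
R0=256&4=0
R0=0-19=-19
halt.

14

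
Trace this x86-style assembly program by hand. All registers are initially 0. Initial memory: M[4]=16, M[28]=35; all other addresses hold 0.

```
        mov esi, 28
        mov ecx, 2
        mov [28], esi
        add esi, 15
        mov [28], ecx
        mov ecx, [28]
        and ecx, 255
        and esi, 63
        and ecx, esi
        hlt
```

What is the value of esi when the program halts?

mov esi, 28 → esi=28
mov ecx, 2 → ecx=2
mov [28], esi → M[28]=28
add esi, 15 → esi=28+15=43
mov [28], ecx → M[28]=2
mov ecx, [28] → ecx=M[28]=2
and ecx, 255 → ecx=2&255=2
and esi, 63 → esi=43&63=43
and ecx, esi → ecx=2&43=2
halt.

43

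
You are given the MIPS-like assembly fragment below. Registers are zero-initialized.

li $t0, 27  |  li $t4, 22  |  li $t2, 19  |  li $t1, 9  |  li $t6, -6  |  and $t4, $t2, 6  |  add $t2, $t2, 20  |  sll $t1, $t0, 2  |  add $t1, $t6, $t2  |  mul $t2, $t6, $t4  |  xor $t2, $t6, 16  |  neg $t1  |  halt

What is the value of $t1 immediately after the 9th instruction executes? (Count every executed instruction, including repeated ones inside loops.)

33

after li $t0, 27: $t0=27
after li $t4, 22: $t4=22
after li $t2, 19: $t2=19
after li $t1, 9: $t1=9
after li $t6, -6: $t6=-6
after and $t4, $t2, 6: $t4=19&6=2
after add $t2, $t2, 20: $t2=19+20=39
after sll $t1, $t0, 2: $t1=27<<2=108
after add $t1, $t6, $t2: $t1=(-6)+39=33
After step 9: $t1 = 33.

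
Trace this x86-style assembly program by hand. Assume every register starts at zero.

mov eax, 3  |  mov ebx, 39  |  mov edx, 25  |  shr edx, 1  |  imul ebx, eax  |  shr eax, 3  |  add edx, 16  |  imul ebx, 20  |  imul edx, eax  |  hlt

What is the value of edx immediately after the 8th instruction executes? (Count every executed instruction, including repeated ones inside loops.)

28

mov eax, 3 → eax=3
mov ebx, 39 → ebx=39
mov edx, 25 → edx=25
shr edx, 1 → edx=25>>1=12
imul ebx, eax → ebx=39*3=117
shr eax, 3 → eax=3>>3=0
add edx, 16 → edx=12+16=28
imul ebx, 20 → ebx=117*20=2340
After step 8: edx = 28.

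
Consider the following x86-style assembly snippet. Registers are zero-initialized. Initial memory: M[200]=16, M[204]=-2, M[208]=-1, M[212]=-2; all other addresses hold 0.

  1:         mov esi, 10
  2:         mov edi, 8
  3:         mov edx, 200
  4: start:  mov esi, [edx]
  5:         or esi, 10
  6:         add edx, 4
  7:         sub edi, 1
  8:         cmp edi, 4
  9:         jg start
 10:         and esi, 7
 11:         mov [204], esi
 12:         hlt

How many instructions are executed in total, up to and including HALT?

30

esi=10
edi=8
edx=200
esi=M[200]=16
esi=16|10=26
edx=200+4=204
edi=8-1=7
cmp edi, 4  (cmp 7,4)
jg start: taken
esi=M[204]=-2
esi=(-2)|10=-2
edx=204+4=208
edi=7-1=6
cmp edi, 4  (cmp 6,4)
jg start: taken
esi=M[208]=-1
esi=(-1)|10=-1
edx=208+4=212
edi=6-1=5
cmp edi, 4  (cmp 5,4)
jg start: taken
esi=M[212]=-2
esi=(-2)|10=-2
edx=212+4=216
edi=5-1=4
cmp edi, 4  (cmp 4,4)
jg start: not taken
esi=(-2)&7=6
mov [204], esi → M[204]=6
halt.
Total executed instructions: 30.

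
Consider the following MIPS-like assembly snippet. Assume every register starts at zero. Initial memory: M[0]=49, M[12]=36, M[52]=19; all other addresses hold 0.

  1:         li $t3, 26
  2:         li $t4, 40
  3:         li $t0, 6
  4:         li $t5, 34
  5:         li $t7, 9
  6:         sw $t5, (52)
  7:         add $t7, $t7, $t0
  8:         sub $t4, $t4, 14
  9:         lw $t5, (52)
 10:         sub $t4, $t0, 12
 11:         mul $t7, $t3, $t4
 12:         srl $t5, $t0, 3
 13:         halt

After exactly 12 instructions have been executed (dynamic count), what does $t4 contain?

li $t3, 26 → $t3=26
li $t4, 40 → $t4=40
li $t0, 6 → $t0=6
li $t5, 34 → $t5=34
li $t7, 9 → $t7=9
sw $t5, (52) → M[52]=34
add $t7, $t7, $t0 → $t7=9+6=15
sub $t4, $t4, 14 → $t4=40-14=26
lw $t5, (52) → $t5=M[52]=34
sub $t4, $t0, 12 → $t4=6-12=-6
mul $t7, $t3, $t4 → $t7=26*(-6)=-156
srl $t5, $t0, 3 → $t5=6>>3=0
After step 12: $t4 = -6.

-6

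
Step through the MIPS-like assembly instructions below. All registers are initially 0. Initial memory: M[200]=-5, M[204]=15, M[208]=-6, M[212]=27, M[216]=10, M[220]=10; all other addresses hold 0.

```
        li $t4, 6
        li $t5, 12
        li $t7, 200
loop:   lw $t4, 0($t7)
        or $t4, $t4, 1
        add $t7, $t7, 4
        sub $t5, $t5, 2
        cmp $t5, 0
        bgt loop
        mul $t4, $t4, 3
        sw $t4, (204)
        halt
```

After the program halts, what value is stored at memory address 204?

$t4=6
$t5=12
$t7=200
$t4=M[200]=-5
$t4=(-5)|1=-5
$t7=200+4=204
$t5=12-2=10
cmp $t5, 0  (cmp 10,0)
bgt loop: taken
$t4=M[204]=15
$t4=15|1=15
$t7=204+4=208
$t5=10-2=8
cmp $t5, 0  (cmp 8,0)
bgt loop: taken
$t4=M[208]=-6
$t4=(-6)|1=-5
$t7=208+4=212
$t5=8-2=6
cmp $t5, 0  (cmp 6,0)
bgt loop: taken
$t4=M[212]=27
$t4=27|1=27
$t7=212+4=216
$t5=6-2=4
cmp $t5, 0  (cmp 4,0)
bgt loop: taken
$t4=M[216]=10
$t4=10|1=11
$t7=216+4=220
$t5=4-2=2
cmp $t5, 0  (cmp 2,0)
bgt loop: taken
$t4=M[220]=10
$t4=10|1=11
$t7=220+4=224
$t5=2-2=0
cmp $t5, 0  (cmp 0,0)
bgt loop: not taken
$t4=11*3=33
sw $t4, (204) → M[204]=33
halt.

33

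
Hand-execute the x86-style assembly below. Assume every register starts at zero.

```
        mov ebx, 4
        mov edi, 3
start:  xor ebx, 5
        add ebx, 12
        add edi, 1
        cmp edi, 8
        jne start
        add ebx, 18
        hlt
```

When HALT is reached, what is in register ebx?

mov ebx, 4 → ebx=4
mov edi, 3 → edi=3
xor ebx, 5 → ebx=4^5=1
add ebx, 12 → ebx=1+12=13
add edi, 1 → edi=3+1=4
cmp edi, 8  (cmp 4,8)
jne start: taken
xor ebx, 5 → ebx=13^5=8
add ebx, 12 → ebx=8+12=20
add edi, 1 → edi=4+1=5
cmp edi, 8  (cmp 5,8)
jne start: taken
xor ebx, 5 → ebx=20^5=17
add ebx, 12 → ebx=17+12=29
add edi, 1 → edi=5+1=6
cmp edi, 8  (cmp 6,8)
jne start: taken
xor ebx, 5 → ebx=29^5=24
add ebx, 12 → ebx=24+12=36
add edi, 1 → edi=6+1=7
cmp edi, 8  (cmp 7,8)
jne start: taken
xor ebx, 5 → ebx=36^5=33
add ebx, 12 → ebx=33+12=45
add edi, 1 → edi=7+1=8
cmp edi, 8  (cmp 8,8)
jne start: not taken
add ebx, 18 → ebx=45+18=63
halt.

63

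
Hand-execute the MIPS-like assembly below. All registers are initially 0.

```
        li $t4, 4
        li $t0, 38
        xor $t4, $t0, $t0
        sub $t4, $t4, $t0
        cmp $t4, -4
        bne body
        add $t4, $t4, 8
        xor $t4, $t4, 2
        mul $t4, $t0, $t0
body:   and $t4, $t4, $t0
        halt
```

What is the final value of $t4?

li $t4, 4 → $t4=4
li $t0, 38 → $t0=38
xor $t4, $t0, $t0 → $t4=38^38=0
sub $t4, $t4, $t0 → $t4=0-38=-38
cmp $t4, -4  (cmp -38,-4)
bne body: taken
and $t4, $t4, $t0 → $t4=(-38)&38=2
halt.

2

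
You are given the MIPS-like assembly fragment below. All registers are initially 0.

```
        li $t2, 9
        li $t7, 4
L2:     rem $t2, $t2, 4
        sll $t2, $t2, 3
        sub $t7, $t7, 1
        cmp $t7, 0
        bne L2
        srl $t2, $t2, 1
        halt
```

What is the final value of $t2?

0

$t2=9
$t7=4
$t2=9%4=1
$t2=1<<3=8
$t7=4-1=3
cmp $t7, 0  (cmp 3,0)
bne L2: taken
$t2=8%4=0
$t2=0<<3=0
$t7=3-1=2
cmp $t7, 0  (cmp 2,0)
bne L2: taken
$t2=0%4=0
$t2=0<<3=0
$t7=2-1=1
cmp $t7, 0  (cmp 1,0)
bne L2: taken
$t2=0%4=0
$t2=0<<3=0
$t7=1-1=0
cmp $t7, 0  (cmp 0,0)
bne L2: not taken
$t2=0>>1=0
halt.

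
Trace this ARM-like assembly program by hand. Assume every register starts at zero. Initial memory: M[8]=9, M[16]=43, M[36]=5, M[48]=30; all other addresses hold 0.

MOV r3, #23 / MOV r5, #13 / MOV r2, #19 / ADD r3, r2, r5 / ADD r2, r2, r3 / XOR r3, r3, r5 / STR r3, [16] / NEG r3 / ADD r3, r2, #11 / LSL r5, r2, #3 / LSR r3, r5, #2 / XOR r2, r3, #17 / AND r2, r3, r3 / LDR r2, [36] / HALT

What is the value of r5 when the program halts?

408

MOV r3, #23 → r3=23
MOV r5, #13 → r5=13
MOV r2, #19 → r2=19
ADD r3, r2, r5 → r3=19+13=32
ADD r2, r2, r3 → r2=19+32=51
XOR r3, r3, r5 → r3=32^13=45
STR r3, [16] → M[16]=45
NEG r3 → r3=-(45)=-45
ADD r3, r2, #11 → r3=51+11=62
LSL r5, r2, #3 → r5=51<<3=408
LSR r3, r5, #2 → r3=408>>2=102
XOR r2, r3, #17 → r2=102^17=119
AND r2, r3, r3 → r2=102&102=102
LDR r2, [36] → r2=M[36]=5
halt.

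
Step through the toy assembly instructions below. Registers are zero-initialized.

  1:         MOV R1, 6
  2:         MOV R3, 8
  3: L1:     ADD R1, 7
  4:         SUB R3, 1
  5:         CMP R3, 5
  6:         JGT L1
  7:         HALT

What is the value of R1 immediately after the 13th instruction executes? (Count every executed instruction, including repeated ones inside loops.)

after MOV R1, 6: R1=6
after MOV R3, 8: R3=8
after ADD R1, 7: R1=6+7=13
after SUB R3, 1: R3=8-1=7
CMP R3, 5  (cmp 7,5)
JGT L1: taken
after ADD R1, 7: R1=13+7=20
after SUB R3, 1: R3=7-1=6
CMP R3, 5  (cmp 6,5)
JGT L1: taken
after ADD R1, 7: R1=20+7=27
after SUB R3, 1: R3=6-1=5
CMP R3, 5  (cmp 5,5)
After step 13: R1 = 27.

27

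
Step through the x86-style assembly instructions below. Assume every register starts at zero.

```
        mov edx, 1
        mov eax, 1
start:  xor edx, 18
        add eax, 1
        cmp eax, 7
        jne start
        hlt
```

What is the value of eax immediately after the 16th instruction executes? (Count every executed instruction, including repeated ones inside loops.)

5

mov edx, 1 → edx=1
mov eax, 1 → eax=1
xor edx, 18 → edx=1^18=19
add eax, 1 → eax=1+1=2
cmp eax, 7  (cmp 2,7)
jne start: taken
xor edx, 18 → edx=19^18=1
add eax, 1 → eax=2+1=3
cmp eax, 7  (cmp 3,7)
jne start: taken
xor edx, 18 → edx=1^18=19
add eax, 1 → eax=3+1=4
cmp eax, 7  (cmp 4,7)
jne start: taken
xor edx, 18 → edx=19^18=1
add eax, 1 → eax=4+1=5
After step 16: eax = 5.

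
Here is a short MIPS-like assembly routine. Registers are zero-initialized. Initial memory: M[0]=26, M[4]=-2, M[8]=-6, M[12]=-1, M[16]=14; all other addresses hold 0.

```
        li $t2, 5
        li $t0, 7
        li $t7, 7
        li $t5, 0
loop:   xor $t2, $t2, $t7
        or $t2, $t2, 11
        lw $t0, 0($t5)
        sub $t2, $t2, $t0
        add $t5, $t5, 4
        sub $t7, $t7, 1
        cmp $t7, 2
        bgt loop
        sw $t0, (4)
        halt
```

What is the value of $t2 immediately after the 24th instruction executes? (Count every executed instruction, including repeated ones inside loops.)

21

li $t2, 5 → $t2=5
li $t0, 7 → $t0=7
li $t7, 7 → $t7=7
li $t5, 0 → $t5=0
xor $t2, $t2, $t7 → $t2=5^7=2
or $t2, $t2, 11 → $t2=2|11=11
lw $t0, 0($t5) → $t0=M[0]=26
sub $t2, $t2, $t0 → $t2=11-26=-15
add $t5, $t5, 4 → $t5=0+4=4
sub $t7, $t7, 1 → $t7=7-1=6
cmp $t7, 2  (cmp 6,2)
bgt loop: taken
xor $t2, $t2, $t7 → $t2=(-15)^6=-9
or $t2, $t2, 11 → $t2=(-9)|11=-1
lw $t0, 0($t5) → $t0=M[4]=-2
sub $t2, $t2, $t0 → $t2=(-1)-(-2)=1
add $t5, $t5, 4 → $t5=4+4=8
sub $t7, $t7, 1 → $t7=6-1=5
cmp $t7, 2  (cmp 5,2)
bgt loop: taken
xor $t2, $t2, $t7 → $t2=1^5=4
or $t2, $t2, 11 → $t2=4|11=15
lw $t0, 0($t5) → $t0=M[8]=-6
sub $t2, $t2, $t0 → $t2=15-(-6)=21
After step 24: $t2 = 21.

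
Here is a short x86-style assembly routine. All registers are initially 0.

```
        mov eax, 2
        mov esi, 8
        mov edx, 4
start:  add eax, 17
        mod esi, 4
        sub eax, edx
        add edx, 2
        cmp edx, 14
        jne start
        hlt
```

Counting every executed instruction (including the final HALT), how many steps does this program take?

34

mov eax, 2 → eax=2
mov esi, 8 → esi=8
mov edx, 4 → edx=4
add eax, 17 → eax=2+17=19
mod esi, 4 → esi=8%4=0
sub eax, edx → eax=19-4=15
add edx, 2 → edx=4+2=6
cmp edx, 14  (cmp 6,14)
jne start: taken
add eax, 17 → eax=15+17=32
mod esi, 4 → esi=0%4=0
sub eax, edx → eax=32-6=26
add edx, 2 → edx=6+2=8
cmp edx, 14  (cmp 8,14)
jne start: taken
add eax, 17 → eax=26+17=43
mod esi, 4 → esi=0%4=0
sub eax, edx → eax=43-8=35
add edx, 2 → edx=8+2=10
cmp edx, 14  (cmp 10,14)
jne start: taken
add eax, 17 → eax=35+17=52
mod esi, 4 → esi=0%4=0
sub eax, edx → eax=52-10=42
add edx, 2 → edx=10+2=12
cmp edx, 14  (cmp 12,14)
jne start: taken
add eax, 17 → eax=42+17=59
mod esi, 4 → esi=0%4=0
sub eax, edx → eax=59-12=47
add edx, 2 → edx=12+2=14
cmp edx, 14  (cmp 14,14)
jne start: not taken
halt.
Total executed instructions: 34.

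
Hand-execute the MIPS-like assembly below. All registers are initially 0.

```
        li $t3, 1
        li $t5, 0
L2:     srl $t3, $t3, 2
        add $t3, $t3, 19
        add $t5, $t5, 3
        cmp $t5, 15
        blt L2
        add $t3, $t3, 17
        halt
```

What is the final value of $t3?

42

li $t3, 1 → $t3=1
li $t5, 0 → $t5=0
srl $t3, $t3, 2 → $t3=1>>2=0
add $t3, $t3, 19 → $t3=0+19=19
add $t5, $t5, 3 → $t5=0+3=3
cmp $t5, 15  (cmp 3,15)
blt L2: taken
srl $t3, $t3, 2 → $t3=19>>2=4
add $t3, $t3, 19 → $t3=4+19=23
add $t5, $t5, 3 → $t5=3+3=6
cmp $t5, 15  (cmp 6,15)
blt L2: taken
srl $t3, $t3, 2 → $t3=23>>2=5
add $t3, $t3, 19 → $t3=5+19=24
add $t5, $t5, 3 → $t5=6+3=9
cmp $t5, 15  (cmp 9,15)
blt L2: taken
srl $t3, $t3, 2 → $t3=24>>2=6
add $t3, $t3, 19 → $t3=6+19=25
add $t5, $t5, 3 → $t5=9+3=12
cmp $t5, 15  (cmp 12,15)
blt L2: taken
srl $t3, $t3, 2 → $t3=25>>2=6
add $t3, $t3, 19 → $t3=6+19=25
add $t5, $t5, 3 → $t5=12+3=15
cmp $t5, 15  (cmp 15,15)
blt L2: not taken
add $t3, $t3, 17 → $t3=25+17=42
halt.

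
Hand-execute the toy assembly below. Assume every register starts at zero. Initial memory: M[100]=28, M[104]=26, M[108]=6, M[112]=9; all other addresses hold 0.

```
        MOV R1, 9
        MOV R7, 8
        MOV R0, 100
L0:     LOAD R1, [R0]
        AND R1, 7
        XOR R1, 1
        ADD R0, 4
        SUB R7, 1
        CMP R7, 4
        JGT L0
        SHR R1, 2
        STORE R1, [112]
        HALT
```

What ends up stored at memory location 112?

after MOV R1, 9: R1=9
after MOV R7, 8: R7=8
after MOV R0, 100: R0=100
after LOAD R1, [R0]: R1=M[100]=28
after AND R1, 7: R1=28&7=4
after XOR R1, 1: R1=4^1=5
after ADD R0, 4: R0=100+4=104
after SUB R7, 1: R7=8-1=7
CMP R7, 4  (cmp 7,4)
JGT L0: taken
after LOAD R1, [R0]: R1=M[104]=26
after AND R1, 7: R1=26&7=2
after XOR R1, 1: R1=2^1=3
after ADD R0, 4: R0=104+4=108
after SUB R7, 1: R7=7-1=6
CMP R7, 4  (cmp 6,4)
JGT L0: taken
after LOAD R1, [R0]: R1=M[108]=6
after AND R1, 7: R1=6&7=6
after XOR R1, 1: R1=6^1=7
after ADD R0, 4: R0=108+4=112
after SUB R7, 1: R7=6-1=5
CMP R7, 4  (cmp 5,4)
JGT L0: taken
after LOAD R1, [R0]: R1=M[112]=9
after AND R1, 7: R1=9&7=1
after XOR R1, 1: R1=1^1=0
after ADD R0, 4: R0=112+4=116
after SUB R7, 1: R7=5-1=4
CMP R7, 4  (cmp 4,4)
JGT L0: not taken
after SHR R1, 2: R1=0>>2=0
STORE R1, [112] → M[112]=0
halt.

0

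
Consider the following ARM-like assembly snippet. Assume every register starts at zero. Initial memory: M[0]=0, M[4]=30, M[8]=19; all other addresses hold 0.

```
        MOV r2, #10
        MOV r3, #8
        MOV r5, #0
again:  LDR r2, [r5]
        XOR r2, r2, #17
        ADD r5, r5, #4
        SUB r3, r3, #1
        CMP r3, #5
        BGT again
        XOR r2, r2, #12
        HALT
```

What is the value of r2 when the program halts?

r2=10
r3=8
r5=0
r2=M[0]=0
r2=0^17=17
r5=0+4=4
r3=8-1=7
CMP r3, #5  (cmp 7,5)
BGT again: taken
r2=M[4]=30
r2=30^17=15
r5=4+4=8
r3=7-1=6
CMP r3, #5  (cmp 6,5)
BGT again: taken
r2=M[8]=19
r2=19^17=2
r5=8+4=12
r3=6-1=5
CMP r3, #5  (cmp 5,5)
BGT again: not taken
r2=2^12=14
halt.

14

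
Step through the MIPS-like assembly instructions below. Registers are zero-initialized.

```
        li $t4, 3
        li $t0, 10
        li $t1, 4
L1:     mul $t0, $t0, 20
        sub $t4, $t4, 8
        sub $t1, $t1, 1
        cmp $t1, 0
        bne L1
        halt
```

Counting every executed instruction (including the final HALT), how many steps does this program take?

24

$t4=3
$t0=10
$t1=4
$t0=10*20=200
$t4=3-8=-5
$t1=4-1=3
cmp $t1, 0  (cmp 3,0)
bne L1: taken
$t0=200*20=4000
$t4=(-5)-8=-13
$t1=3-1=2
cmp $t1, 0  (cmp 2,0)
bne L1: taken
$t0=4000*20=80000
$t4=(-13)-8=-21
$t1=2-1=1
cmp $t1, 0  (cmp 1,0)
bne L1: taken
$t0=80000*20=1600000
$t4=(-21)-8=-29
$t1=1-1=0
cmp $t1, 0  (cmp 0,0)
bne L1: not taken
halt.
Total executed instructions: 24.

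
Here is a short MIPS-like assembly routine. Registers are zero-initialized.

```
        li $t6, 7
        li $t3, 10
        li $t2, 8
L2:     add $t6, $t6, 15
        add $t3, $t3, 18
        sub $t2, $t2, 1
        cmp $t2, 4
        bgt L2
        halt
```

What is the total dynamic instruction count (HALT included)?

24

after li $t6, 7: $t6=7
after li $t3, 10: $t3=10
after li $t2, 8: $t2=8
after add $t6, $t6, 15: $t6=7+15=22
after add $t3, $t3, 18: $t3=10+18=28
after sub $t2, $t2, 1: $t2=8-1=7
cmp $t2, 4  (cmp 7,4)
bgt L2: taken
after add $t6, $t6, 15: $t6=22+15=37
after add $t3, $t3, 18: $t3=28+18=46
after sub $t2, $t2, 1: $t2=7-1=6
cmp $t2, 4  (cmp 6,4)
bgt L2: taken
after add $t6, $t6, 15: $t6=37+15=52
after add $t3, $t3, 18: $t3=46+18=64
after sub $t2, $t2, 1: $t2=6-1=5
cmp $t2, 4  (cmp 5,4)
bgt L2: taken
after add $t6, $t6, 15: $t6=52+15=67
after add $t3, $t3, 18: $t3=64+18=82
after sub $t2, $t2, 1: $t2=5-1=4
cmp $t2, 4  (cmp 4,4)
bgt L2: not taken
halt.
Total executed instructions: 24.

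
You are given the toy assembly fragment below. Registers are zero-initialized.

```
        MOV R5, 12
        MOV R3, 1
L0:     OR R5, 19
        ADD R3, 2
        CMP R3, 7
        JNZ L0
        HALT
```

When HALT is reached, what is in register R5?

after MOV R5, 12: R5=12
after MOV R3, 1: R3=1
after OR R5, 19: R5=12|19=31
after ADD R3, 2: R3=1+2=3
CMP R3, 7  (cmp 3,7)
JNZ L0: taken
after OR R5, 19: R5=31|19=31
after ADD R3, 2: R3=3+2=5
CMP R3, 7  (cmp 5,7)
JNZ L0: taken
after OR R5, 19: R5=31|19=31
after ADD R3, 2: R3=5+2=7
CMP R3, 7  (cmp 7,7)
JNZ L0: not taken
halt.

31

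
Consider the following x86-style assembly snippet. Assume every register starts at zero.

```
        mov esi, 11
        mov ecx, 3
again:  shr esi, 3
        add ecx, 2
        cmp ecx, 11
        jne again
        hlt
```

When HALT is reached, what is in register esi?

after mov esi, 11: esi=11
after mov ecx, 3: ecx=3
after shr esi, 3: esi=11>>3=1
after add ecx, 2: ecx=3+2=5
cmp ecx, 11  (cmp 5,11)
jne again: taken
after shr esi, 3: esi=1>>3=0
after add ecx, 2: ecx=5+2=7
cmp ecx, 11  (cmp 7,11)
jne again: taken
after shr esi, 3: esi=0>>3=0
after add ecx, 2: ecx=7+2=9
cmp ecx, 11  (cmp 9,11)
jne again: taken
after shr esi, 3: esi=0>>3=0
after add ecx, 2: ecx=9+2=11
cmp ecx, 11  (cmp 11,11)
jne again: not taken
halt.

0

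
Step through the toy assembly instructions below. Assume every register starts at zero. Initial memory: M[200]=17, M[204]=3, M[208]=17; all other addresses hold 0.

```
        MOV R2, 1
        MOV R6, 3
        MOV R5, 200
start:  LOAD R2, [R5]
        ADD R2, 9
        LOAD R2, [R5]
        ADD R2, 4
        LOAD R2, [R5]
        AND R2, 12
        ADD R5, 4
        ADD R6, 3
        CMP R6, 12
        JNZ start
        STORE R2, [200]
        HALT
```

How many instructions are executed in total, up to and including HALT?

35

after MOV R2, 1: R2=1
after MOV R6, 3: R6=3
after MOV R5, 200: R5=200
after LOAD R2, [R5]: R2=M[200]=17
after ADD R2, 9: R2=17+9=26
after LOAD R2, [R5]: R2=M[200]=17
after ADD R2, 4: R2=17+4=21
after LOAD R2, [R5]: R2=M[200]=17
after AND R2, 12: R2=17&12=0
after ADD R5, 4: R5=200+4=204
after ADD R6, 3: R6=3+3=6
CMP R6, 12  (cmp 6,12)
JNZ start: taken
after LOAD R2, [R5]: R2=M[204]=3
after ADD R2, 9: R2=3+9=12
after LOAD R2, [R5]: R2=M[204]=3
after ADD R2, 4: R2=3+4=7
after LOAD R2, [R5]: R2=M[204]=3
after AND R2, 12: R2=3&12=0
after ADD R5, 4: R5=204+4=208
after ADD R6, 3: R6=6+3=9
CMP R6, 12  (cmp 9,12)
JNZ start: taken
after LOAD R2, [R5]: R2=M[208]=17
after ADD R2, 9: R2=17+9=26
after LOAD R2, [R5]: R2=M[208]=17
after ADD R2, 4: R2=17+4=21
after LOAD R2, [R5]: R2=M[208]=17
after AND R2, 12: R2=17&12=0
after ADD R5, 4: R5=208+4=212
after ADD R6, 3: R6=9+3=12
CMP R6, 12  (cmp 12,12)
JNZ start: not taken
STORE R2, [200] → M[200]=0
halt.
Total executed instructions: 35.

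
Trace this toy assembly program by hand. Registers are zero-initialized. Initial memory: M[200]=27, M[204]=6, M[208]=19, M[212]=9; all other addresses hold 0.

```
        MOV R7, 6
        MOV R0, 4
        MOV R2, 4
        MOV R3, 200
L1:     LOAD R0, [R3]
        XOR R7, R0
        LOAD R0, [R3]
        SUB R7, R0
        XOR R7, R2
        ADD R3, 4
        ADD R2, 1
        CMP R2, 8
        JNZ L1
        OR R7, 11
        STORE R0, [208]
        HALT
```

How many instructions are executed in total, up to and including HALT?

43

MOV R7, 6 → R7=6
MOV R0, 4 → R0=4
MOV R2, 4 → R2=4
MOV R3, 200 → R3=200
LOAD R0, [R3] → R0=M[200]=27
XOR R7, R0 → R7=6^27=29
LOAD R0, [R3] → R0=M[200]=27
SUB R7, R0 → R7=29-27=2
XOR R7, R2 → R7=2^4=6
ADD R3, 4 → R3=200+4=204
ADD R2, 1 → R2=4+1=5
CMP R2, 8  (cmp 5,8)
JNZ L1: taken
LOAD R0, [R3] → R0=M[204]=6
XOR R7, R0 → R7=6^6=0
LOAD R0, [R3] → R0=M[204]=6
SUB R7, R0 → R7=0-6=-6
XOR R7, R2 → R7=(-6)^5=-1
ADD R3, 4 → R3=204+4=208
ADD R2, 1 → R2=5+1=6
CMP R2, 8  (cmp 6,8)
JNZ L1: taken
LOAD R0, [R3] → R0=M[208]=19
XOR R7, R0 → R7=(-1)^19=-20
LOAD R0, [R3] → R0=M[208]=19
SUB R7, R0 → R7=(-20)-19=-39
XOR R7, R2 → R7=(-39)^6=-33
ADD R3, 4 → R3=208+4=212
ADD R2, 1 → R2=6+1=7
CMP R2, 8  (cmp 7,8)
JNZ L1: taken
LOAD R0, [R3] → R0=M[212]=9
XOR R7, R0 → R7=(-33)^9=-42
LOAD R0, [R3] → R0=M[212]=9
SUB R7, R0 → R7=(-42)-9=-51
XOR R7, R2 → R7=(-51)^7=-54
ADD R3, 4 → R3=212+4=216
ADD R2, 1 → R2=7+1=8
CMP R2, 8  (cmp 8,8)
JNZ L1: not taken
OR R7, 11 → R7=(-54)|11=-53
STORE R0, [208] → M[208]=9
halt.
Total executed instructions: 43.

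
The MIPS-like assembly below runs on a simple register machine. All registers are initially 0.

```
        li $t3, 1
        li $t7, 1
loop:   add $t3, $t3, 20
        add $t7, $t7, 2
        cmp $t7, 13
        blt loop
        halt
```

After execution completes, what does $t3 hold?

121

after li $t3, 1: $t3=1
after li $t7, 1: $t7=1
after add $t3, $t3, 20: $t3=1+20=21
after add $t7, $t7, 2: $t7=1+2=3
cmp $t7, 13  (cmp 3,13)
blt loop: taken
after add $t3, $t3, 20: $t3=21+20=41
after add $t7, $t7, 2: $t7=3+2=5
cmp $t7, 13  (cmp 5,13)
blt loop: taken
after add $t3, $t3, 20: $t3=41+20=61
after add $t7, $t7, 2: $t7=5+2=7
cmp $t7, 13  (cmp 7,13)
blt loop: taken
after add $t3, $t3, 20: $t3=61+20=81
after add $t7, $t7, 2: $t7=7+2=9
cmp $t7, 13  (cmp 9,13)
blt loop: taken
after add $t3, $t3, 20: $t3=81+20=101
after add $t7, $t7, 2: $t7=9+2=11
cmp $t7, 13  (cmp 11,13)
blt loop: taken
after add $t3, $t3, 20: $t3=101+20=121
after add $t7, $t7, 2: $t7=11+2=13
cmp $t7, 13  (cmp 13,13)
blt loop: not taken
halt.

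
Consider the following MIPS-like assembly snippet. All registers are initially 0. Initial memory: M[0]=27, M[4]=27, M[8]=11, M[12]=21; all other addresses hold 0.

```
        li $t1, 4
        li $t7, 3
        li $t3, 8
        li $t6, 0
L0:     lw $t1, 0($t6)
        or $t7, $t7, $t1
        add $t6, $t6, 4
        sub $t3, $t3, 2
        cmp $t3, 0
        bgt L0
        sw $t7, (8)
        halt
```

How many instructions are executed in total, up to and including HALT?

30

$t1=4
$t7=3
$t3=8
$t6=0
$t1=M[0]=27
$t7=3|27=27
$t6=0+4=4
$t3=8-2=6
cmp $t3, 0  (cmp 6,0)
bgt L0: taken
$t1=M[4]=27
$t7=27|27=27
$t6=4+4=8
$t3=6-2=4
cmp $t3, 0  (cmp 4,0)
bgt L0: taken
$t1=M[8]=11
$t7=27|11=27
$t6=8+4=12
$t3=4-2=2
cmp $t3, 0  (cmp 2,0)
bgt L0: taken
$t1=M[12]=21
$t7=27|21=31
$t6=12+4=16
$t3=2-2=0
cmp $t3, 0  (cmp 0,0)
bgt L0: not taken
sw $t7, (8) → M[8]=31
halt.
Total executed instructions: 30.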